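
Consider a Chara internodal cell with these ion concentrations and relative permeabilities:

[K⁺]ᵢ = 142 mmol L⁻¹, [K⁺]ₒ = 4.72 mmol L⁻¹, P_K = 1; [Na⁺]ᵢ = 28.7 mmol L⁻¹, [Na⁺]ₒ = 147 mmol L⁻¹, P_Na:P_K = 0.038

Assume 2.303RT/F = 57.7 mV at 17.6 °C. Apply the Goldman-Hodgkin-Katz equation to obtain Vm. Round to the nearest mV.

-66 mV

Vm = 57.7 · log₁₀[(Σ P·[cation]ₒ + Σ P·[anion]ᵢ) / (Σ P·[cation]ᵢ + Σ P·[anion]ₒ)]
Numerator = 1×4.72 + 0.038×147 = 10.31
Denominator = 1×142 + 0.038×28.7 = 143.1
Vm = 57.7 · log₁₀(0.072024) = 57.7 × (-1.1425) = -65.92 mV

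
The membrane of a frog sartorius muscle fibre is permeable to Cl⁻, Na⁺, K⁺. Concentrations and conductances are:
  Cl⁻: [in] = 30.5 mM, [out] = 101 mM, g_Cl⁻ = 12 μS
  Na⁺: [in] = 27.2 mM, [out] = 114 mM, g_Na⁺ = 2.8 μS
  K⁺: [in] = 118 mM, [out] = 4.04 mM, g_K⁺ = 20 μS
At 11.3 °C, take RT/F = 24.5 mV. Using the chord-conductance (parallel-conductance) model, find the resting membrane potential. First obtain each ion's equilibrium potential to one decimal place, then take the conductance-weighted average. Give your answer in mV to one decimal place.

E_Cl⁻ = (24.5/-1)·ln(101/30.5) = -29.3 mV
E_Na⁺ = (24.5/1)·ln(114/27.2) = 35.1 mV
E_K⁺ = (24.5/1)·ln(4.04/118) = -82.7 mV
Vm = (Σ gᵢEᵢ)/(Σ gᵢ) = (12·-29.3 + 2.8·35.1 + 20·-82.7) / (12 + 2.8 + 20)
= -1907.32 / 34.8 = -54.81 mV

-54.8 mV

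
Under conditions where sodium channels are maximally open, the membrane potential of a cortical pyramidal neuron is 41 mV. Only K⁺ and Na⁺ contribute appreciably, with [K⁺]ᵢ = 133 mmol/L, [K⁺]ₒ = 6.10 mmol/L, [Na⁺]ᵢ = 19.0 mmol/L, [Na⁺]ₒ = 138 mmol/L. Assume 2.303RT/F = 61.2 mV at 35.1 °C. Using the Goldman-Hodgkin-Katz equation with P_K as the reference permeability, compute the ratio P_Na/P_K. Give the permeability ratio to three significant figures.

Let α = P_Na/P_K. GHK: Vm = 61.2·log₁₀[(Kₒ + α·Naₒ)/(Kᵢ + α·Naᵢ)].
10^(Vm/61.2) = 10^(41.0/61.2) = 4.6766
So 4.6766·(Kᵢ + α·Naᵢ) = Kₒ + α·Naₒ → α = (4.6766·133.0 − 6.1) / (138.0 − 4.6766·19.0)
α = (622 − 6.1) / (138.0 − 88.86) = 615.9/49.14 = 12.53

12.5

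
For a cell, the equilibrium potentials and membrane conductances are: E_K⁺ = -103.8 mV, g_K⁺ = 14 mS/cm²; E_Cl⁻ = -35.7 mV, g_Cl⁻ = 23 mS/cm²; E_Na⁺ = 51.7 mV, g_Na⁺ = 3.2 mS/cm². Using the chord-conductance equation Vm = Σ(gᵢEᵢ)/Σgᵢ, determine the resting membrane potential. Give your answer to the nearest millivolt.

Σ gᵢEᵢ = 14·(-103.8) + 23·(-35.7) + 3.2·(51.7) = -2108.86
Σ gᵢ = 14 + 23 + 3.2 = 40.2
Vm = -2108.86 / 40.2 = -52.46 mV

-52 mV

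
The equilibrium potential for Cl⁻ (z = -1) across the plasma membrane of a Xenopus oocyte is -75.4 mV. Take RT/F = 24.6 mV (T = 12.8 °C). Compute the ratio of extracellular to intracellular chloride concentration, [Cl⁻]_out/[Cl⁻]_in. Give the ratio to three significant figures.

ln([out]/[in]) = E·z/(24.6) = -75.4 × -1 / 24.6 = 3.0650
[out]/[in] = e^(3.0650) = 21.44

21.4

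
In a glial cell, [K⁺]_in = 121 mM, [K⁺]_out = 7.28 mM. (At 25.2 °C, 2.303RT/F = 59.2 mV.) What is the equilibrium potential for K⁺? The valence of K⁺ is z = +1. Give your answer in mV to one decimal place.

-72.3 mV

E = (59.2/z) · log₁₀([K⁺]_out/[K⁺]_in) with z = +1.
= (59.2/1) · log₁₀(7.28/121) = 59.20 · log₁₀(0.06017)
= 59.20 · (-1.2207) = -72.26 mV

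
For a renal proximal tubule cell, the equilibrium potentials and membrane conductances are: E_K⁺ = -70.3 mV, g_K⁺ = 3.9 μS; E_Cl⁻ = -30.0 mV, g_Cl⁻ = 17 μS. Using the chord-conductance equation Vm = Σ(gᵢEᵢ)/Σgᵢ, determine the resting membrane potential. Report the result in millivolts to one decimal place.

-37.5 mV

Σ gᵢEᵢ = 3.9·(-70.3) + 17·(-30.0) = -784.17
Σ gᵢ = 3.9 + 17 = 20.9
Vm = -784.17 / 20.9 = -37.52 mV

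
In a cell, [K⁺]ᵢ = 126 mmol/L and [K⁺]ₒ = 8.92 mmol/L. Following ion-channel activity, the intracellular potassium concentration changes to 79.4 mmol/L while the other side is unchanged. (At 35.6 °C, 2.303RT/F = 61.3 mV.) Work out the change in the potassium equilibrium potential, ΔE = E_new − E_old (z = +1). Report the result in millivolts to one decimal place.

E_old = (61.3/1)·log₁₀(8.92/126) = -70.50 mV
E_new = (61.3/1)·log₁₀(8.92/79.4) = -58.20 mV
ΔE = -58.20 − (-70.50) = 12.29 mV

12.3 mV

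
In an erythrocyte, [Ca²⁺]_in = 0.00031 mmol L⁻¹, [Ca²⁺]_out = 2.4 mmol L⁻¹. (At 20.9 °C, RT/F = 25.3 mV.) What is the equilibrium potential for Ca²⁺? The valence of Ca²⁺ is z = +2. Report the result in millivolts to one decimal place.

E = (25.3/z) · ln([Ca²⁺]_out/[Ca²⁺]_in) with z = +2.
= (25.3/2) · ln(2.4/0.00031) = 12.65 · ln(7742)
= 12.65 · (8.9544) = 113.27 mV

113.3 mV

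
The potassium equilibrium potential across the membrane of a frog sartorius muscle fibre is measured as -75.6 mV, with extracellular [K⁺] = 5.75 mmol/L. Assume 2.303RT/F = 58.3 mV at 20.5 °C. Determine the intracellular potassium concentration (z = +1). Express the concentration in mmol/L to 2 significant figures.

110 mmol/L

Nernst: E = (58.3/1) · log₁₀([out]/[in]), so log₁₀([out]/[in]) = -75.6 × 1 / 58.3 = -1.2967.
[out]/[in] = 10^(-1.2967) = 0.0505.
[in] = 5.75 / 0.0505 = 113.9 mmol/L.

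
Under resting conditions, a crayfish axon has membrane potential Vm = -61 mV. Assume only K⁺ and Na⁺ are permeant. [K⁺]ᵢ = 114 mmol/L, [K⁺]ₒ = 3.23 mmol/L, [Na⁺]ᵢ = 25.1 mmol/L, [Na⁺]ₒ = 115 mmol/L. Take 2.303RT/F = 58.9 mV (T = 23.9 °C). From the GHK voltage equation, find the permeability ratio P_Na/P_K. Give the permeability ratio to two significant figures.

Let α = P_Na/P_K. GHK: Vm = 58.9·log₁₀[(Kₒ + α·Naₒ)/(Kᵢ + α·Naᵢ)].
10^(Vm/58.9) = 10^(-61.0/58.9) = 0.092118
So 0.092118·(Kᵢ + α·Naᵢ) = Kₒ + α·Naₒ → α = (0.092118·114.0 − 3.23) / (115.0 − 0.092118·25.1)
α = (10.5 − 3.23) / (115.0 − 2.312) = 7.271/112.7 = 0.06453

0.065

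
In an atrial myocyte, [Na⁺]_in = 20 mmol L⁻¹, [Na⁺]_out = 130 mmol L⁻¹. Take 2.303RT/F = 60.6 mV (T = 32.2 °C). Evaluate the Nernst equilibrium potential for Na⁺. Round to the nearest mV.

49 mV

E = (60.6/z) · log₁₀([Na⁺]_out/[Na⁺]_in) with z = +1.
= (60.6/1) · log₁₀(130/20) = 60.60 · log₁₀(6.5)
= 60.60 · (0.8129) = 49.26 mV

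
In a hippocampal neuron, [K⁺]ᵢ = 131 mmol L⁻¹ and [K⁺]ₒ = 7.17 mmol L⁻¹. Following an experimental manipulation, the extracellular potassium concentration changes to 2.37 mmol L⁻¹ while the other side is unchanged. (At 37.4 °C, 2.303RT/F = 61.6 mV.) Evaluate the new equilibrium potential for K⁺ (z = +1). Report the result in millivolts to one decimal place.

-107.3 mV

After the shift: [K⁺]_out = 2.37, [K⁺]_in = 131 mmol L⁻¹.
E_new = (61.6/1)·log₁₀(2.37/131) = 61.60 · (-1.7425) = -107.34 mV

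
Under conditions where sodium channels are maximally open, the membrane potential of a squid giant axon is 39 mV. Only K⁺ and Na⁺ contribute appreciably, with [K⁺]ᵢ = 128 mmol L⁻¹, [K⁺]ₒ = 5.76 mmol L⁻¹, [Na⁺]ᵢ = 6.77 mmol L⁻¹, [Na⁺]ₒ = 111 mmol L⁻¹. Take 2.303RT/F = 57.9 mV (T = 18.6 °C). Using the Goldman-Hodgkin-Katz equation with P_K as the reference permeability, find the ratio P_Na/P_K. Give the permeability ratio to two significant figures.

Let α = P_Na/P_K. GHK: Vm = 57.9·log₁₀[(Kₒ + α·Naₒ)/(Kᵢ + α·Naᵢ)].
10^(Vm/57.9) = 10^(39.0/57.9) = 4.716
So 4.716·(Kᵢ + α·Naᵢ) = Kₒ + α·Naₒ → α = (4.716·128.0 − 5.76) / (111.0 − 4.716·6.77)
α = (603.6 − 5.76) / (111.0 − 31.93) = 597.9/79.07 = 7.561

7.6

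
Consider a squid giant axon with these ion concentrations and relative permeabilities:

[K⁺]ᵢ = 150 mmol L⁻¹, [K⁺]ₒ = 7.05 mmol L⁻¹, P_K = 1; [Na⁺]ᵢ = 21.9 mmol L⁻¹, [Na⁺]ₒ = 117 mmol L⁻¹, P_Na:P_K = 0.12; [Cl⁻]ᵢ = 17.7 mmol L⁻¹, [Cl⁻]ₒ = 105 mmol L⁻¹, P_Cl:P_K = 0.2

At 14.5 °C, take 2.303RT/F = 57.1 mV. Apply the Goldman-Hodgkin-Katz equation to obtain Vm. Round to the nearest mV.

-48 mV

Vm = 57.1 · log₁₀[(Σ P·[cation]ₒ + Σ P·[anion]ᵢ) / (Σ P·[cation]ᵢ + Σ P·[anion]ₒ)]
Numerator = 1×7.05 + 0.12×117 + 0.2×17.7 = 24.63
Denominator = 1×150 + 0.12×21.9 + 0.2×105 = 173.6
Vm = 57.1 · log₁₀(0.14186) = 57.1 × (-0.8482) = -48.43 mV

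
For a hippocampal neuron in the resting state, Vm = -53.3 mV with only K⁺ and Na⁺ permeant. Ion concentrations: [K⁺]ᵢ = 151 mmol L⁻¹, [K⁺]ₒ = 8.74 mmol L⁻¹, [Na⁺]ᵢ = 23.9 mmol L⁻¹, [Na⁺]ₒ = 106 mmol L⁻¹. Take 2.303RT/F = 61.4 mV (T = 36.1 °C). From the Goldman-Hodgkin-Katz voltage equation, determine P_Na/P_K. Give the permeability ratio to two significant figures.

Let α = P_Na/P_K. GHK: Vm = 61.4·log₁₀[(Kₒ + α·Naₒ)/(Kᵢ + α·Naᵢ)].
10^(Vm/61.4) = 10^(-53.3/61.4) = 0.13549
So 0.13549·(Kᵢ + α·Naᵢ) = Kₒ + α·Naₒ → α = (0.13549·151.0 − 8.74) / (106.0 − 0.13549·23.9)
α = (20.46 − 8.74) / (106.0 − 3.238) = 11.72/102.8 = 0.114

0.11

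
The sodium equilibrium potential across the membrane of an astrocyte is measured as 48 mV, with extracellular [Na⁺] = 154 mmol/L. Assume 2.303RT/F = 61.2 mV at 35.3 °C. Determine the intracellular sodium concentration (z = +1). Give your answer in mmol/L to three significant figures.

Nernst: E = (61.2/1) · log₁₀([out]/[in]), so log₁₀([out]/[in]) = 48.0 × 1 / 61.2 = 0.7843.
[out]/[in] = 10^(0.7843) = 6.086.
[in] = 154 / 6.086 = 25.31 mmol/L.

25.3 mmol/L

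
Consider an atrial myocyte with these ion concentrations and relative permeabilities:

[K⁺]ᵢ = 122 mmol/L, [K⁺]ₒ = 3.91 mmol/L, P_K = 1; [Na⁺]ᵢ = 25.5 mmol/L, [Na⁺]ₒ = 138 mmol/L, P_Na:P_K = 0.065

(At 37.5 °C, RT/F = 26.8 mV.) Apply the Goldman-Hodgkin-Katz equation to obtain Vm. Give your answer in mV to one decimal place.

-60.6 mV

Vm = 26.8 · ln[(Σ P·[cation]ₒ + Σ P·[anion]ᵢ) / (Σ P·[cation]ᵢ + Σ P·[anion]ₒ)]
Numerator = 1×3.91 + 0.065×138 = 12.88
Denominator = 1×122 + 0.065×25.5 = 123.7
Vm = 26.8 · ln(0.10416) = 26.8 × (-2.2618) = -60.62 mV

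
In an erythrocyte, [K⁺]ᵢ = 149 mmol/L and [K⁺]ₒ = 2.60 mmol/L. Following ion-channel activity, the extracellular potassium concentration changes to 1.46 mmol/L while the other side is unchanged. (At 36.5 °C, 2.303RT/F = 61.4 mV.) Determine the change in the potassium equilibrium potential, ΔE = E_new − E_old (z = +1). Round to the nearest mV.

E_old = (61.4/1)·log₁₀(2.60/149) = -107.95 mV
E_new = (61.4/1)·log₁₀(1.46/149) = -123.34 mV
ΔE = -123.34 − (-107.95) = -15.39 mV

-15 mV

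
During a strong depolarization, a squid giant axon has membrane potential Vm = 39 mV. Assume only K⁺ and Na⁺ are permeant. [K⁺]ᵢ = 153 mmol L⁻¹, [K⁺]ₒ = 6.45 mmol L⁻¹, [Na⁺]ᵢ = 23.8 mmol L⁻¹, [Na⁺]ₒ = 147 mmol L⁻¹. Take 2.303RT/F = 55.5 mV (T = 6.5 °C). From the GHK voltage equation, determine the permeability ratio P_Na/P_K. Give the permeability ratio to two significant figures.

28

Let α = P_Na/P_K. GHK: Vm = 55.5·log₁₀[(Kₒ + α·Naₒ)/(Kᵢ + α·Naᵢ)].
10^(Vm/55.5) = 10^(39.0/55.5) = 5.0432
So 5.0432·(Kᵢ + α·Naᵢ) = Kₒ + α·Naₒ → α = (5.0432·153.0 − 6.45) / (147.0 − 5.0432·23.8)
α = (771.6 − 6.45) / (147.0 − 120) = 765.2/26.97 = 28.37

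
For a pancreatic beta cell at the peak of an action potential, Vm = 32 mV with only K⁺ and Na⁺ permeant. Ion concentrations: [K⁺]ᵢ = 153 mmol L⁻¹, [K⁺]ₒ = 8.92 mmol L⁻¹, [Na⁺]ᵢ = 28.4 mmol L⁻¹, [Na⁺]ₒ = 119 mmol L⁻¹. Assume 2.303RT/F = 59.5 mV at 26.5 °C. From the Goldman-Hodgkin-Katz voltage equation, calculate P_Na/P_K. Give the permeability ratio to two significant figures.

Let α = P_Na/P_K. GHK: Vm = 59.5·log₁₀[(Kₒ + α·Naₒ)/(Kᵢ + α·Naᵢ)].
10^(Vm/59.5) = 10^(32.0/59.5) = 3.45
So 3.45·(Kᵢ + α·Naᵢ) = Kₒ + α·Naₒ → α = (3.45·153.0 − 8.92) / (119.0 − 3.45·28.4)
α = (527.8 − 8.92) / (119.0 − 97.98) = 518.9/21.02 = 24.69

25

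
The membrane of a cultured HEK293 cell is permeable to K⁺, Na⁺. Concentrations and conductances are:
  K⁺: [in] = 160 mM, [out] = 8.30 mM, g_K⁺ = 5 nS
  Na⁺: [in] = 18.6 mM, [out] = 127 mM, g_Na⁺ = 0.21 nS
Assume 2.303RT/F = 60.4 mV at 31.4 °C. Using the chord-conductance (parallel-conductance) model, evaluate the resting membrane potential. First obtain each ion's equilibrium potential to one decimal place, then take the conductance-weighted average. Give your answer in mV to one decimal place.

-72.4 mV

E_K⁺ = (60.4/1)·log₁₀(8.30/160) = -77.6 mV
E_Na⁺ = (60.4/1)·log₁₀(127/18.6) = 50.4 mV
Vm = (Σ gᵢEᵢ)/(Σ gᵢ) = (5·-77.6 + 0.21·50.4) / (5 + 0.21)
= -377.42 / 5.21 = -72.44 mV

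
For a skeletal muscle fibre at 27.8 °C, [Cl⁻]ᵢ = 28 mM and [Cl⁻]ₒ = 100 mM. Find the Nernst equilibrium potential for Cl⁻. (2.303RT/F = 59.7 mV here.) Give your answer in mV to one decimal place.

E = (59.7/z) · log₁₀([Cl⁻]_out/[Cl⁻]_in) with z = -1.
For an anion, dividing by z = -1 reverses the sign.
= (59.7/-1) · log₁₀(100/28) = -59.70 · log₁₀(3.571)
= -59.70 · (0.5528) = -33.00 mV

-33.0 mV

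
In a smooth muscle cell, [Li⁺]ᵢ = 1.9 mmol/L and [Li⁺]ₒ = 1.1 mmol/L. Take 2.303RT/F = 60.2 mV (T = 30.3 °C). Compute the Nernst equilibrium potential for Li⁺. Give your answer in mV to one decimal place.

E = (60.2/z) · log₁₀([Li⁺]_out/[Li⁺]_in) with z = +1.
= (60.2/1) · log₁₀(1.1/1.9) = 60.20 · log₁₀(0.5789)
= 60.20 · (-0.2374) = -14.29 mV

-14.3 mV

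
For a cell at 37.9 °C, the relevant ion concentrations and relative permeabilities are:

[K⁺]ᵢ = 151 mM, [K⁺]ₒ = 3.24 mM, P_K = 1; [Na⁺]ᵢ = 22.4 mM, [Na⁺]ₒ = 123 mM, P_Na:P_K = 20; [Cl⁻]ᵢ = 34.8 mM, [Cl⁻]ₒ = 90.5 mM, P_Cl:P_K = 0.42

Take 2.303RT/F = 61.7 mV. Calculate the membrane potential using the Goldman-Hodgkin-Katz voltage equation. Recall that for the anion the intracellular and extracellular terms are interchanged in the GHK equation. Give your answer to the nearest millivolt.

36 mV

Vm = 61.7 · log₁₀[(Σ P·[cation]ₒ + Σ P·[anion]ᵢ) / (Σ P·[cation]ᵢ + Σ P·[anion]ₒ)]
Numerator = 1×3.24 + 20×123 + 0.42×34.8 = 2478
Denominator = 1×151 + 20×22.4 + 0.42×90.5 = 637
Vm = 61.7 · log₁₀(3.8898) = 61.7 × (0.5899) = 36.40 mV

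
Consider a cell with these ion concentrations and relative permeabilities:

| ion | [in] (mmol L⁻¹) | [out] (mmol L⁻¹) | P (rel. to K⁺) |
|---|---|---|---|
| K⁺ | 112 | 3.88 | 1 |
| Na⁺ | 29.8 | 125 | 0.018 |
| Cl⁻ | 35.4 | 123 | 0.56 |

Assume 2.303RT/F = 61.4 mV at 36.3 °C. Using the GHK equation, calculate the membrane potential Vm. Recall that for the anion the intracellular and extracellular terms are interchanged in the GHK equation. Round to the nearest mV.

-52 mV

Vm = 61.4 · log₁₀[(Σ P·[cation]ₒ + Σ P·[anion]ᵢ) / (Σ P·[cation]ᵢ + Σ P·[anion]ₒ)]
Numerator = 1×3.88 + 0.018×125 + 0.56×35.4 = 25.95
Denominator = 1×112 + 0.018×29.8 + 0.56×123 = 181.4
Vm = 61.4 · log₁₀(0.14306) = 61.4 × (-0.8445) = -51.85 mV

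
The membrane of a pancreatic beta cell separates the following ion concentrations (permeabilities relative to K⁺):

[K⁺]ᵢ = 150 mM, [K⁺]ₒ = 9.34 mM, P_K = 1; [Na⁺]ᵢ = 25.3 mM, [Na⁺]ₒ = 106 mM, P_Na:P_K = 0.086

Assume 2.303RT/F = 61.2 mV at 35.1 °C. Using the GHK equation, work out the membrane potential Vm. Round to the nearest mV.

-56 mV

Vm = 61.2 · log₁₀[(Σ P·[cation]ₒ + Σ P·[anion]ᵢ) / (Σ P·[cation]ᵢ + Σ P·[anion]ₒ)]
Numerator = 1×9.34 + 0.086×106 = 18.46
Denominator = 1×150 + 0.086×25.3 = 152.2
Vm = 61.2 · log₁₀(0.12128) = 61.2 × (-0.9162) = -56.07 mV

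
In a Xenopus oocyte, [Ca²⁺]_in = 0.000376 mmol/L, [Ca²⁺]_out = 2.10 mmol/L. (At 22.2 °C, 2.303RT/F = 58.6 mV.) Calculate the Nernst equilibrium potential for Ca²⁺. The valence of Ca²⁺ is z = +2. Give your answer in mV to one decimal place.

E = (58.6/z) · log₁₀([Ca²⁺]_out/[Ca²⁺]_in) with z = +2.
= (58.6/2) · log₁₀(2.10/0.000376) = 29.30 · log₁₀(5585)
= 29.30 · (3.7470) = 109.79 mV

109.8 mV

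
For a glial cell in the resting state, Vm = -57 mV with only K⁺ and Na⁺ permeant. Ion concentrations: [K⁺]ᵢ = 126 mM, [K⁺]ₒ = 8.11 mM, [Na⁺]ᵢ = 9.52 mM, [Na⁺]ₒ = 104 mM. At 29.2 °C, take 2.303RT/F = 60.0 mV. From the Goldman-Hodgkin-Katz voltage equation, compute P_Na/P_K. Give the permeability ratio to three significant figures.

0.0586

Let α = P_Na/P_K. GHK: Vm = 60.0·log₁₀[(Kₒ + α·Naₒ)/(Kᵢ + α·Naᵢ)].
10^(Vm/60.0) = 10^(-57.0/60.0) = 0.1122
So 0.1122·(Kᵢ + α·Naᵢ) = Kₒ + α·Naₒ → α = (0.1122·126.0 − 8.11) / (104.0 − 0.1122·9.52)
α = (14.14 − 8.11) / (104.0 − 1.068) = 6.027/102.9 = 0.05856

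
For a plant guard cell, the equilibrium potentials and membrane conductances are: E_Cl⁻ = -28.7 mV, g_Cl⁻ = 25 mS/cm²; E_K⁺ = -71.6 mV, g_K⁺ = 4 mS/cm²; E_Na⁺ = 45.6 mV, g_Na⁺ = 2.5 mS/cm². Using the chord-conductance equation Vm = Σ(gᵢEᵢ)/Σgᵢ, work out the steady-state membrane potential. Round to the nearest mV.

-28 mV

Σ gᵢEᵢ = 25·(-28.7) + 4·(-71.6) + 2.5·(45.6) = -889.90
Σ gᵢ = 25 + 4 + 2.5 = 31.5
Vm = -889.90 / 31.5 = -28.25 mV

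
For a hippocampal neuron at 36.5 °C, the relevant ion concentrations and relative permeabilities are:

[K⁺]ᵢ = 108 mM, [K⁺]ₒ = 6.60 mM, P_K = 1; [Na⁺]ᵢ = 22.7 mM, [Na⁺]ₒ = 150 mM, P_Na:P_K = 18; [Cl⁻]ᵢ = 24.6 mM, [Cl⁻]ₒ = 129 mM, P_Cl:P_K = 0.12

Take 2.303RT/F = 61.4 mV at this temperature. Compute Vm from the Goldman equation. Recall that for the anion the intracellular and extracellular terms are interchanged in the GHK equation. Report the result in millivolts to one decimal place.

43.4 mV

Vm = 61.4 · log₁₀[(Σ P·[cation]ₒ + Σ P·[anion]ᵢ) / (Σ P·[cation]ᵢ + Σ P·[anion]ₒ)]
Numerator = 1×6.60 + 18×150 + 0.12×24.6 = 2710
Denominator = 1×108 + 18×22.7 + 0.12×129 = 532.1
Vm = 61.4 · log₁₀(5.0924) = 61.4 × (0.7069) = 43.40 mV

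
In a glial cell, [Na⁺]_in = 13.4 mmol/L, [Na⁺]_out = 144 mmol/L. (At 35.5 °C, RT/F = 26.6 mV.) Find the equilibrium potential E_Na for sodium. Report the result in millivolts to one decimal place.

E = (26.6/z) · ln([Na⁺]_out/[Na⁺]_in) with z = +1.
= (26.6/1) · ln(144/13.4) = 26.60 · ln(10.75)
= 26.60 · (2.3746) = 63.16 mV

63.2 mV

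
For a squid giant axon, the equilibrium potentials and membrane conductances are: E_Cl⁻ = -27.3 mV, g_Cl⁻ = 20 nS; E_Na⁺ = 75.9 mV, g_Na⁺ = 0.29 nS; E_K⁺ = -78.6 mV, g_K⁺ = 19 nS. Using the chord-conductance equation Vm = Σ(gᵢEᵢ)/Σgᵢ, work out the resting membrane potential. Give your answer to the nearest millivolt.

-51 mV

Σ gᵢEᵢ = 20·(-27.3) + 0.29·(75.9) + 19·(-78.6) = -2017.39
Σ gᵢ = 20 + 0.29 + 19 = 39.29
Vm = -2017.39 / 39.29 = -51.35 mV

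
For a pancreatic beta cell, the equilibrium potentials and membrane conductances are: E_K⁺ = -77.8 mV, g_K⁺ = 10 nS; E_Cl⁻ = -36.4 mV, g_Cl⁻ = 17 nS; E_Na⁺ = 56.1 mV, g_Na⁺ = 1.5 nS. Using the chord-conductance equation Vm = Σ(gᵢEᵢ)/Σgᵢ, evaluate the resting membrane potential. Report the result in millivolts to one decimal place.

-46.1 mV

Σ gᵢEᵢ = 10·(-77.8) + 17·(-36.4) + 1.5·(56.1) = -1312.65
Σ gᵢ = 10 + 17 + 1.5 = 28.5
Vm = -1312.65 / 28.5 = -46.06 mV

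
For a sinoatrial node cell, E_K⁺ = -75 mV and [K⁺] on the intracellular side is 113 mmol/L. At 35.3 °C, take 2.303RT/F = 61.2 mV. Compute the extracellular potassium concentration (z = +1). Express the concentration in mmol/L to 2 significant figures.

Nernst: E = (61.2/1) · log₁₀([out]/[in]), so log₁₀([out]/[in]) = -75.0 × 1 / 61.2 = -1.2255.
[out]/[in] = 10^(-1.2255) = 0.0595.
[out] = 0.0595 × 113 = 6.723 mmol/L.

6.7 mmol/L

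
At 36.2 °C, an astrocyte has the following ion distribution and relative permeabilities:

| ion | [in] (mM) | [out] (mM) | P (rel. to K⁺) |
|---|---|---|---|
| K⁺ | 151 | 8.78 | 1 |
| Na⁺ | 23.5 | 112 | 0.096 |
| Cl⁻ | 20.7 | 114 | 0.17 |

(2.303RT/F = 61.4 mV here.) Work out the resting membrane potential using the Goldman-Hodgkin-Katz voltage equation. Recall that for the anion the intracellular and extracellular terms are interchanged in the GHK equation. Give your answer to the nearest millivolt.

Vm = 61.4 · log₁₀[(Σ P·[cation]ₒ + Σ P·[anion]ᵢ) / (Σ P·[cation]ᵢ + Σ P·[anion]ₒ)]
Numerator = 1×8.78 + 0.096×112 + 0.17×20.7 = 23.05
Denominator = 1×151 + 0.096×23.5 + 0.17×114 = 172.6
Vm = 61.4 · log₁₀(0.13352) = 61.4 × (-0.8744) = -53.69 mV

-54 mV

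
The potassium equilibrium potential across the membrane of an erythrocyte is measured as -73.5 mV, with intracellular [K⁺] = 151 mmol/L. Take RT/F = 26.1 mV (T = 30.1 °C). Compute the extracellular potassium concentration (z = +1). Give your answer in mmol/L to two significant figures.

9.0 mmol/L

Nernst: E = (26.1/1) · ln([out]/[in]), so ln([out]/[in]) = -73.5 × 1 / 26.1 = -2.8161.
[out]/[in] = e^(-2.8161) = 0.05984.
[out] = 0.05984 × 151 = 9.036 mmol/L.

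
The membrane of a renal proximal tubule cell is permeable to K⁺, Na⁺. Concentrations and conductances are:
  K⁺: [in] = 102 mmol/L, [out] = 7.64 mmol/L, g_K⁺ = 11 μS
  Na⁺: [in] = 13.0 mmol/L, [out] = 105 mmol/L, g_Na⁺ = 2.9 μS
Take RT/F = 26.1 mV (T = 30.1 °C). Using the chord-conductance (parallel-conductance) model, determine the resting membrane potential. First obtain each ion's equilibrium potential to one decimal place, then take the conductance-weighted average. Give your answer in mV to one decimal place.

-42.1 mV

E_K⁺ = (26.1/1)·ln(7.64/102) = -67.6 mV
E_Na⁺ = (26.1/1)·ln(105/13.0) = 54.5 mV
Vm = (Σ gᵢEᵢ)/(Σ gᵢ) = (11·-67.6 + 2.9·54.5) / (11 + 2.9)
= -585.55 / 13.9 = -42.13 mV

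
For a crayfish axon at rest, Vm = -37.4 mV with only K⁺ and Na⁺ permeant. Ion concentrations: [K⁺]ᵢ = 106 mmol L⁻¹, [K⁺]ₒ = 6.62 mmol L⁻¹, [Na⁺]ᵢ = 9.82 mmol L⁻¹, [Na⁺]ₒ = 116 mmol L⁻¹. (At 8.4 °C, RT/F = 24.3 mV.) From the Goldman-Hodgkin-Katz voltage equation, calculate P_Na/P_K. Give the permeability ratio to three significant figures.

Let α = P_Na/P_K. GHK: Vm = 24.3·ln[(Kₒ + α·Naₒ)/(Kᵢ + α·Naᵢ)].
e^(Vm/24.3) = e^(-37.4/24.3) = 0.21458
So 0.21458·(Kᵢ + α·Naᵢ) = Kₒ + α·Naₒ → α = (0.21458·106.0 − 6.62) / (116.0 − 0.21458·9.82)
α = (22.74 − 6.62) / (116.0 − 2.107) = 16.12/113.9 = 0.1416

0.142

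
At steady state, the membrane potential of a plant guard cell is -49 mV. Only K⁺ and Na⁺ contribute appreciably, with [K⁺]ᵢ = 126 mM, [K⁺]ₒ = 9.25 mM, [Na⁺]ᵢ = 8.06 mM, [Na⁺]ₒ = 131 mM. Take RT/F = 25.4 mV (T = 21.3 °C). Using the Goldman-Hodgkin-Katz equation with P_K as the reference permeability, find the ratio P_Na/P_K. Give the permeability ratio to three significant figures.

0.0697

Let α = P_Na/P_K. GHK: Vm = 25.4·ln[(Kₒ + α·Naₒ)/(Kᵢ + α·Naᵢ)].
e^(Vm/25.4) = e^(-49.0/25.4) = 0.14527
So 0.14527·(Kᵢ + α·Naᵢ) = Kₒ + α·Naₒ → α = (0.14527·126.0 − 9.25) / (131.0 − 0.14527·8.06)
α = (18.3 − 9.25) / (131.0 − 1.171) = 9.055/129.8 = 0.06974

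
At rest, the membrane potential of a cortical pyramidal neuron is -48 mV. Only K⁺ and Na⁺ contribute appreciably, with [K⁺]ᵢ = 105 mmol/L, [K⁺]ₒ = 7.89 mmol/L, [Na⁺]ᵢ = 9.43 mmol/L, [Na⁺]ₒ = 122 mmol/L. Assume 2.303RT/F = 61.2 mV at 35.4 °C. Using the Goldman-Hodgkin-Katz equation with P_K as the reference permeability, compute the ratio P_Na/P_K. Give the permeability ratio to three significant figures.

Let α = P_Na/P_K. GHK: Vm = 61.2·log₁₀[(Kₒ + α·Naₒ)/(Kᵢ + α·Naᵢ)].
10^(Vm/61.2) = 10^(-48.0/61.2) = 0.16432
So 0.16432·(Kᵢ + α·Naᵢ) = Kₒ + α·Naₒ → α = (0.16432·105.0 − 7.89) / (122.0 − 0.16432·9.43)
α = (17.25 − 7.89) / (122.0 − 1.55) = 9.363/120.5 = 0.07774

0.0777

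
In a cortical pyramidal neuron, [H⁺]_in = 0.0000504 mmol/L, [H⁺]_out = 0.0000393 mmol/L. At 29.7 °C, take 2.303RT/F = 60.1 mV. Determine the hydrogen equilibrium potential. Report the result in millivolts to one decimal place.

E = (60.1/z) · log₁₀([H⁺]_out/[H⁺]_in) with z = +1.
= (60.1/1) · log₁₀(0.0000393/0.0000504) = 60.10 · log₁₀(0.7798)
= 60.10 · (-0.1080) = -6.49 mV

-6.5 mV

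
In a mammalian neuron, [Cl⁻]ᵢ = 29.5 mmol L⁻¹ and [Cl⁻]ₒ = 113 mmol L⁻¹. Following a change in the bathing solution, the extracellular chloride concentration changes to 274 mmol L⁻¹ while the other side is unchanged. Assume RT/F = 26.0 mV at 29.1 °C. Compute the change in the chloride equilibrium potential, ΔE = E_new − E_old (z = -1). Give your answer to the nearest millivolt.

-23 mV

E_old = (26.0/-1)·ln(113/29.5) = -34.92 mV
E_new = (26.0/-1)·ln(274/29.5) = -57.95 mV
ΔE = -57.95 − (-34.92) = -23.03 mV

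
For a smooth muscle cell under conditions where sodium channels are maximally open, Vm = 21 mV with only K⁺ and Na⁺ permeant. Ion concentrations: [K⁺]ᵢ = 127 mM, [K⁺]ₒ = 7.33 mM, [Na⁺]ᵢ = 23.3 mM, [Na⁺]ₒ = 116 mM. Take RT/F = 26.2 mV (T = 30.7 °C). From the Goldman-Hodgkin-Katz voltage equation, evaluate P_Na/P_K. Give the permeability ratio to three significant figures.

Let α = P_Na/P_K. GHK: Vm = 26.2·ln[(Kₒ + α·Naₒ)/(Kᵢ + α·Naᵢ)].
e^(Vm/26.2) = e^(21.0/26.2) = 2.2289
So 2.2289·(Kᵢ + α·Naᵢ) = Kₒ + α·Naₒ → α = (2.2289·127.0 − 7.33) / (116.0 − 2.2289·23.3)
α = (283.1 − 7.33) / (116.0 − 51.93) = 275.7/64.07 = 4.304

4.30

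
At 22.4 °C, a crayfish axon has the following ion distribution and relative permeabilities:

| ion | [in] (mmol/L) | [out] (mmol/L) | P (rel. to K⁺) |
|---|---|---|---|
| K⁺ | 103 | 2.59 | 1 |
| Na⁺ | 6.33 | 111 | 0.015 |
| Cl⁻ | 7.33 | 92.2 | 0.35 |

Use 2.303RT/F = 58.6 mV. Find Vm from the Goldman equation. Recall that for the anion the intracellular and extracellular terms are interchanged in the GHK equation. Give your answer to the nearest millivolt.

Vm = 58.6 · log₁₀[(Σ P·[cation]ₒ + Σ P·[anion]ᵢ) / (Σ P·[cation]ᵢ + Σ P·[anion]ₒ)]
Numerator = 1×2.59 + 0.015×111 + 0.35×7.33 = 6.82
Denominator = 1×103 + 0.015×6.33 + 0.35×92.2 = 135.4
Vm = 58.6 · log₁₀(0.050386) = 58.6 × (-1.2977) = -76.04 mV

-76 mV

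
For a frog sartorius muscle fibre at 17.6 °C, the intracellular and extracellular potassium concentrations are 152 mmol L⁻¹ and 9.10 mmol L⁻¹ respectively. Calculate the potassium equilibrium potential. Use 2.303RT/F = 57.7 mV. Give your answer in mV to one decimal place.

-70.6 mV

E = (57.7/z) · log₁₀([K⁺]_out/[K⁺]_in) with z = +1.
= (57.7/1) · log₁₀(9.10/152) = 57.70 · log₁₀(0.05987)
= 57.70 · (-1.2228) = -70.56 mV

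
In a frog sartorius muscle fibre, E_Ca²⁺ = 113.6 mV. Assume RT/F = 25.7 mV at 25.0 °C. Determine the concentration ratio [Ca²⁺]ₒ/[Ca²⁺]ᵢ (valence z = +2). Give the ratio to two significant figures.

6900

ln([out]/[in]) = E·z/(25.7) = 113.6 × 2 / 25.7 = 8.8405
[out]/[in] = e^(8.8405) = 6908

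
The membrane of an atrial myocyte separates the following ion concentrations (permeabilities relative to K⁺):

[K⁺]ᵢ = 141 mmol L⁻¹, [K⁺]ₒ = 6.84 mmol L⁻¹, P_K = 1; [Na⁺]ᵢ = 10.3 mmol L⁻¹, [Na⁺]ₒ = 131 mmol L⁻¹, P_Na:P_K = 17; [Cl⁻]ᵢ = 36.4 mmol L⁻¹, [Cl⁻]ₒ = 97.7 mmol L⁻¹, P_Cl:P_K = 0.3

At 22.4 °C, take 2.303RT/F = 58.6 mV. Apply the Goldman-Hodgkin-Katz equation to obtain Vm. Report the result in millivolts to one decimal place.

47.6 mV

Vm = 58.6 · log₁₀[(Σ P·[cation]ₒ + Σ P·[anion]ᵢ) / (Σ P·[cation]ᵢ + Σ P·[anion]ₒ)]
Numerator = 1×6.84 + 17×131 + 0.3×36.4 = 2245
Denominator = 1×141 + 17×10.3 + 0.3×97.7 = 345.4
Vm = 58.6 · log₁₀(6.4988) = 58.6 × (0.8128) = 47.63 mV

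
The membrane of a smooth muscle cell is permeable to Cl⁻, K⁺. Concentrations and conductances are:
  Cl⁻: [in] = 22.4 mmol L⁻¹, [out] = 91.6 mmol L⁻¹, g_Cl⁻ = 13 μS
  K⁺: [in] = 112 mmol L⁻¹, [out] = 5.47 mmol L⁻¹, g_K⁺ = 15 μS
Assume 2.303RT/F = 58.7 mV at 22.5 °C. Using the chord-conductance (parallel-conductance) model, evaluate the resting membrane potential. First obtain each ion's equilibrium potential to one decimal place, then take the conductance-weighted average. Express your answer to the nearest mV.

-58 mV

E_Cl⁻ = (58.7/-1)·log₁₀(91.6/22.4) = -35.9 mV
E_K⁺ = (58.7/1)·log₁₀(5.47/112) = -77.0 mV
Vm = (Σ gᵢEᵢ)/(Σ gᵢ) = (13·-35.9 + 15·-77.0) / (13 + 15)
= -1621.70 / 28 = -57.92 mV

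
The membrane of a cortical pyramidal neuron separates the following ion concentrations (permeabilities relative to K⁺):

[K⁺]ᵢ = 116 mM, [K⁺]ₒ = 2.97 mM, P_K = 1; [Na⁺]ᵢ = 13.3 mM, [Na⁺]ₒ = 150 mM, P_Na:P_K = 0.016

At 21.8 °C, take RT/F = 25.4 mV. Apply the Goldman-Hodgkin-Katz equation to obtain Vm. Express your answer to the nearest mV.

-78 mV

Vm = 25.4 · ln[(Σ P·[cation]ₒ + Σ P·[anion]ᵢ) / (Σ P·[cation]ᵢ + Σ P·[anion]ₒ)]
Numerator = 1×2.97 + 0.016×150 = 5.37
Denominator = 1×116 + 0.016×13.3 = 116.2
Vm = 25.4 · ln(0.046208) = 25.4 × (-3.0746) = -78.09 mV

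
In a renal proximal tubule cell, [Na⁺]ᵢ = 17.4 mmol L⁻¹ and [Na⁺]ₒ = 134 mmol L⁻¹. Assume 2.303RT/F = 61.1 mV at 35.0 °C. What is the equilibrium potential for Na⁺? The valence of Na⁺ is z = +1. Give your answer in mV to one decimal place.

54.2 mV

E = (61.1/z) · log₁₀([Na⁺]_out/[Na⁺]_in) with z = +1.
= (61.1/1) · log₁₀(134/17.4) = 61.10 · log₁₀(7.701)
= 61.10 · (0.8866) = 54.17 mV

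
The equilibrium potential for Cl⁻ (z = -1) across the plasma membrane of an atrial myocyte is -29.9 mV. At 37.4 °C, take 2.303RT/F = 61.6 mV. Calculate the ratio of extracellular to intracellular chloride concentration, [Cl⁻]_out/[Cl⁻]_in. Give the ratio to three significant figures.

3.06

log₁₀([out]/[in]) = E·z/(61.6) = -29.9 × -1 / 61.6 = 0.4854
[out]/[in] = 10^(0.4854) = 3.058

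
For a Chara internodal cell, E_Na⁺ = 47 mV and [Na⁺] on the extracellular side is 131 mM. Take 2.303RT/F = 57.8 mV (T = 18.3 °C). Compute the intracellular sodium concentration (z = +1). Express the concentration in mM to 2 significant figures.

20 mM

Nernst: E = (57.8/1) · log₁₀([out]/[in]), so log₁₀([out]/[in]) = 47.0 × 1 / 57.8 = 0.8131.
[out]/[in] = 10^(0.8131) = 6.504.
[in] = 131 / 6.504 = 20.14 mM.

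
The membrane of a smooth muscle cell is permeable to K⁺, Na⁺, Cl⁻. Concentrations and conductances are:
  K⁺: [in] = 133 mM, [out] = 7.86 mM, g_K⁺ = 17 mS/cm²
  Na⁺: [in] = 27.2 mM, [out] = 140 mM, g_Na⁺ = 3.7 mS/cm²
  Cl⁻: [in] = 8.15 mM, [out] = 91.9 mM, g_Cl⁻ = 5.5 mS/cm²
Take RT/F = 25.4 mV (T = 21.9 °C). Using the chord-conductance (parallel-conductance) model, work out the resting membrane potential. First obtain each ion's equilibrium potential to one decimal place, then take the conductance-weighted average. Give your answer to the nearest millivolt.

-54 mV

E_K⁺ = (25.4/1)·ln(7.86/133) = -71.8 mV
E_Na⁺ = (25.4/1)·ln(140/27.2) = 41.6 mV
E_Cl⁻ = (25.4/-1)·ln(91.9/8.15) = -61.5 mV
Vm = (Σ gᵢEᵢ)/(Σ gᵢ) = (17·-71.8 + 3.7·41.6 + 5.5·-61.5) / (17 + 3.7 + 5.5)
= -1404.93 / 26.2 = -53.62 mV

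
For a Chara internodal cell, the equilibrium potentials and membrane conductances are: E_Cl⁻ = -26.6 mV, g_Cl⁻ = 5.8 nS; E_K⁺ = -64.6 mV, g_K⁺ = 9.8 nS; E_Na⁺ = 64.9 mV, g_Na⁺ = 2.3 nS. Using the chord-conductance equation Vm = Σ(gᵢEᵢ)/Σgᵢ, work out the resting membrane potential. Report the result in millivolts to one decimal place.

-35.6 mV

Σ gᵢEᵢ = 5.8·(-26.6) + 9.8·(-64.6) + 2.3·(64.9) = -638.09
Σ gᵢ = 5.8 + 9.8 + 2.3 = 17.9
Vm = -638.09 / 17.9 = -35.65 mV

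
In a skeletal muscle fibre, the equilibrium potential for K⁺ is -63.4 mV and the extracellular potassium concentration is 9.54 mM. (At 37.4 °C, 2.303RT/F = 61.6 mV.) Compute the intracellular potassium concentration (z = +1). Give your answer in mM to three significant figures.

102 mM

Nernst: E = (61.6/1) · log₁₀([out]/[in]), so log₁₀([out]/[in]) = -63.4 × 1 / 61.6 = -1.0292.
[out]/[in] = 10^(-1.0292) = 0.09349.
[in] = 9.54 / 0.09349 = 102 mM.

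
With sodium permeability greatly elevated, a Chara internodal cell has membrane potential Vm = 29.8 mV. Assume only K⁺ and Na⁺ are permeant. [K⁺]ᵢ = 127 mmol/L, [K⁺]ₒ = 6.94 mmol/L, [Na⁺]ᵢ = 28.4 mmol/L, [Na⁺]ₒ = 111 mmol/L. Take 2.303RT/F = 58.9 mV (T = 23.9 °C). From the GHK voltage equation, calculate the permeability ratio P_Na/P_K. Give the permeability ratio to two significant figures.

20

Let α = P_Na/P_K. GHK: Vm = 58.9·log₁₀[(Kₒ + α·Naₒ)/(Kᵢ + α·Naᵢ)].
10^(Vm/58.9) = 10^(29.8/58.9) = 3.2058
So 3.2058·(Kᵢ + α·Naᵢ) = Kₒ + α·Naₒ → α = (3.2058·127.0 − 6.94) / (111.0 − 3.2058·28.4)
α = (407.1 − 6.94) / (111.0 − 91.05) = 400.2/19.95 = 20.06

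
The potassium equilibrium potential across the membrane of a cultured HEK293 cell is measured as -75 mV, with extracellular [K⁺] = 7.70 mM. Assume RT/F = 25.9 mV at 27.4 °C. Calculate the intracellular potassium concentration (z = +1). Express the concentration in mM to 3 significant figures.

139 mM

Nernst: E = (25.9/1) · ln([out]/[in]), so ln([out]/[in]) = -75.0 × 1 / 25.9 = -2.8958.
[out]/[in] = e^(-2.8958) = 0.05526.
[in] = 7.70 / 0.05526 = 139.3 mM.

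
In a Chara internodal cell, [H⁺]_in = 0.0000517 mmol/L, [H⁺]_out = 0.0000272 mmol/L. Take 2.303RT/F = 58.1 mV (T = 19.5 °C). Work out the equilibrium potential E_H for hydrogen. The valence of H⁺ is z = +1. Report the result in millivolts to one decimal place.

-16.2 mV

E = (58.1/z) · log₁₀([H⁺]_out/[H⁺]_in) with z = +1.
= (58.1/1) · log₁₀(0.0000272/0.0000517) = 58.10 · log₁₀(0.5261)
= 58.10 · (-0.2789) = -16.21 mV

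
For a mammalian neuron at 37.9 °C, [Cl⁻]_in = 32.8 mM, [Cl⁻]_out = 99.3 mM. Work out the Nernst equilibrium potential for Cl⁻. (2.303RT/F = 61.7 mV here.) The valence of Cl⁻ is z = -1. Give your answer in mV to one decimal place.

-29.7 mV

E = (61.7/z) · log₁₀([Cl⁻]_out/[Cl⁻]_in) with z = -1.
For an anion, dividing by z = -1 reverses the sign.
= (61.7/-1) · log₁₀(99.3/32.8) = -61.70 · log₁₀(3.027)
= -61.70 · (0.4811) = -29.68 mV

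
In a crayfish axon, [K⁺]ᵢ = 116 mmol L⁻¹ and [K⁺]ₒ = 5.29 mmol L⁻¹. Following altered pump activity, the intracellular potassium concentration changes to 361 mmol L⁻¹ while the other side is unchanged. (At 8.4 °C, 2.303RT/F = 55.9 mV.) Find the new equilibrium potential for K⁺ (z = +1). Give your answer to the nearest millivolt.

-103 mV

After the shift: [K⁺]_out = 5.29, [K⁺]_in = 361 mmol L⁻¹.
E_new = (55.9/1)·log₁₀(5.29/361) = 55.90 · (-1.8341) = -102.52 mV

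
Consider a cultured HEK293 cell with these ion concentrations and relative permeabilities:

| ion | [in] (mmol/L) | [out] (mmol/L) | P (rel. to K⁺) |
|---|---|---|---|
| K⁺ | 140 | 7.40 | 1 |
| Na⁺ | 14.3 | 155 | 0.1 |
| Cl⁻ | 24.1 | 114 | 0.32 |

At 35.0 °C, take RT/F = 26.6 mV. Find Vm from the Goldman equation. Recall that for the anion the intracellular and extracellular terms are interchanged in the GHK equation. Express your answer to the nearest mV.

Vm = 26.6 · ln[(Σ P·[cation]ₒ + Σ P·[anion]ᵢ) / (Σ P·[cation]ᵢ + Σ P·[anion]ₒ)]
Numerator = 1×7.40 + 0.1×155 + 0.32×24.1 = 30.61
Denominator = 1×140 + 0.1×14.3 + 0.32×114 = 177.9
Vm = 26.6 · ln(0.17206) = 26.6 × (-1.7599) = -46.81 mV

-47 mV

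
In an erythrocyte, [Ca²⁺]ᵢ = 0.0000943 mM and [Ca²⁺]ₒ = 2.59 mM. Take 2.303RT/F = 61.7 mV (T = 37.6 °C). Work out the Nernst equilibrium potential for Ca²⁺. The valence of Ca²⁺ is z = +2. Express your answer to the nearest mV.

E = (61.7/z) · log₁₀([Ca²⁺]_out/[Ca²⁺]_in) with z = +2.
= (61.7/2) · log₁₀(2.59/0.0000943) = 30.85 · log₁₀(2.747e+04)
= 30.85 · (4.4388) = 136.94 mV

137 mV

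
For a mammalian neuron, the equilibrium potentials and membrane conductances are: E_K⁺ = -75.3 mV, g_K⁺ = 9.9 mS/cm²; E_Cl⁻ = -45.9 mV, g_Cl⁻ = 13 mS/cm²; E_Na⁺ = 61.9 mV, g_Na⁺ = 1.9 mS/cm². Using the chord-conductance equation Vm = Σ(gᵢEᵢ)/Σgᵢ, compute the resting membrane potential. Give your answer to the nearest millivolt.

-49 mV

Σ gᵢEᵢ = 9.9·(-75.3) + 13·(-45.9) + 1.9·(61.9) = -1224.56
Σ gᵢ = 9.9 + 13 + 1.9 = 24.8
Vm = -1224.56 / 24.8 = -49.38 mV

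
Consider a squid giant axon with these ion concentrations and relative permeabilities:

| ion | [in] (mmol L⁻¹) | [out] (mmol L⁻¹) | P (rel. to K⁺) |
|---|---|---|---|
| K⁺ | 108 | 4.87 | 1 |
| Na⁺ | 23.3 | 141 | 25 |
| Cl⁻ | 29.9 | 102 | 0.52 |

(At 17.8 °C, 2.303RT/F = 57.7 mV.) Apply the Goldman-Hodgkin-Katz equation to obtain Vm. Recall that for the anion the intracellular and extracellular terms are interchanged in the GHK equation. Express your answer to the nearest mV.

Vm = 57.7 · log₁₀[(Σ P·[cation]ₒ + Σ P·[anion]ᵢ) / (Σ P·[cation]ᵢ + Σ P·[anion]ₒ)]
Numerator = 1×4.87 + 25×141 + 0.52×29.9 = 3545
Denominator = 1×108 + 25×23.3 + 0.52×102 = 743.5
Vm = 57.7 · log₁₀(4.7683) = 57.7 × (0.6784) = 39.14 mV

39 mV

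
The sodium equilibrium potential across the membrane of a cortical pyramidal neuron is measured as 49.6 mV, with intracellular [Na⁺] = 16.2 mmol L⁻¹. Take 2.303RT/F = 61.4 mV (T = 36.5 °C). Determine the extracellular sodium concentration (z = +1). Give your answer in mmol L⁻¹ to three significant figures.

Nernst: E = (61.4/1) · log₁₀([out]/[in]), so log₁₀([out]/[in]) = 49.6 × 1 / 61.4 = 0.8078.
[out]/[in] = 10^(0.8078) = 6.424.
[out] = 6.424 × 16.2 = 104.1 mmol L⁻¹.

104 mmol L⁻¹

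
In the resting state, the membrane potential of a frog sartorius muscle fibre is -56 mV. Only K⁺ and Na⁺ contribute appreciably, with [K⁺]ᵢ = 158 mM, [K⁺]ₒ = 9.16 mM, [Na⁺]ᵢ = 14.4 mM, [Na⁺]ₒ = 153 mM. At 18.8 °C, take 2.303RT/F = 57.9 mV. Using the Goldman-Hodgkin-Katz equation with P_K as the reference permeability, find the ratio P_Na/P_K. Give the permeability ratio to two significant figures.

Let α = P_Na/P_K. GHK: Vm = 57.9·log₁₀[(Kₒ + α·Naₒ)/(Kᵢ + α·Naᵢ)].
10^(Vm/57.9) = 10^(-56.0/57.9) = 0.10785
So 0.10785·(Kᵢ + α·Naᵢ) = Kₒ + α·Naₒ → α = (0.10785·158.0 − 9.16) / (153.0 − 0.10785·14.4)
α = (17.04 − 9.16) / (153.0 − 1.553) = 7.88/151.4 = 0.05203

0.052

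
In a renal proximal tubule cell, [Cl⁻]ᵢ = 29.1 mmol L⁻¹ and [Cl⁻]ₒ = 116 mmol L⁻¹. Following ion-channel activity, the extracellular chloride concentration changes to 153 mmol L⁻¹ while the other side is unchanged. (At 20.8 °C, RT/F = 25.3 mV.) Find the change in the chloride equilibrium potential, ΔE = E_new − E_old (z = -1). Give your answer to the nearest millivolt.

E_old = (25.3/-1)·ln(116/29.1) = -34.99 mV
E_new = (25.3/-1)·ln(153/29.1) = -41.99 mV
ΔE = -41.99 − (-34.99) = -7.00 mV

-7 mV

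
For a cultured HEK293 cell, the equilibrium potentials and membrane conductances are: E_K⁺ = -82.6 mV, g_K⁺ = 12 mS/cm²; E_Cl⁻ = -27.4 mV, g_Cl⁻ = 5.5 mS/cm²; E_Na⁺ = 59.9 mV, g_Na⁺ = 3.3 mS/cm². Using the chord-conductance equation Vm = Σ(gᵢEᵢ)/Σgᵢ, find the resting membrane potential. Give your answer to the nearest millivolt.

Σ gᵢEᵢ = 12·(-82.6) + 5.5·(-27.4) + 3.3·(59.9) = -944.23
Σ gᵢ = 12 + 5.5 + 3.3 = 20.8
Vm = -944.23 / 20.8 = -45.40 mV

-45 mV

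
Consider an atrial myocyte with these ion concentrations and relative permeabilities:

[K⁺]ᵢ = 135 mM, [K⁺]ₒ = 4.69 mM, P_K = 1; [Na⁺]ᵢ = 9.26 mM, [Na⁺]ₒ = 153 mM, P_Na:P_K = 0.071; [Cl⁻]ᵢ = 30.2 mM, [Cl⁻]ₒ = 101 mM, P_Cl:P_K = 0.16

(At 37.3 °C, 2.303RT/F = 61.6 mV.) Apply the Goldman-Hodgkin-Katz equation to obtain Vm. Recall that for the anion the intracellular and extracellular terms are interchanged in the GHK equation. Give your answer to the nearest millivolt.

-54 mV

Vm = 61.6 · log₁₀[(Σ P·[cation]ₒ + Σ P·[anion]ᵢ) / (Σ P·[cation]ᵢ + Σ P·[anion]ₒ)]
Numerator = 1×4.69 + 0.071×153 + 0.16×30.2 = 20.39
Denominator = 1×135 + 0.071×9.26 + 0.16×101 = 151.8
Vm = 61.6 · log₁₀(0.13427) = 61.6 × (-0.8720) = -53.72 mV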